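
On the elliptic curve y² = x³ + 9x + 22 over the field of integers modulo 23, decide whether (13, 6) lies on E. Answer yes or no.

yes

y² = 6² ≡ 13; x³ + 9x + 22 = 2336 ≡ 13 (mod 23). 13 = 13.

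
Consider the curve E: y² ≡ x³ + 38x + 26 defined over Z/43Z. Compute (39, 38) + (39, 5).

O

The two points share x = 39 and their y-coordinates satisfy 38 + 5 ≡ 0 (mod 43), so they are inverses. Their sum is the point at infinity.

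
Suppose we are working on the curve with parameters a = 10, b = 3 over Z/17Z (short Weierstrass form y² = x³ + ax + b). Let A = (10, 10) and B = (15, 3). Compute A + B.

(10, 10) + (15, 3). λ = (3 - 10)/(15 - 10) ≡ 10/5 mod 17. 5⁻¹ ≡ 7 (mod 17) since 5·7 = 35 ≡ 1, so λ ≡ 2.
  x = λ² - 10 - 15 = 4 - 25 ≡ 13; y = λ·(10 - 13) - 10 ≡ 1. → (13, 1)

(13, 1)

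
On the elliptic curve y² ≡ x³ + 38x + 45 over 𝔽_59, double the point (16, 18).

(4, 54)

tangent at (16, 18): λ = (3·16² + 38)/(2·18) ≡ 39/36. 36⁻¹ ≡ 41 (mod 59), so λ ≡ 39·41 ≡ 6.
  x = λ² - 16 - 16 = 36 - 32 ≡ 4; y = λ·(16 - 4) - 18 ≡ 54. → (4, 54)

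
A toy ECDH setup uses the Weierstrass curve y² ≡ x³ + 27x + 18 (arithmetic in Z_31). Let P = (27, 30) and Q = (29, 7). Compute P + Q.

(27, 30) + (29, 7). λ = (7 - 30)/(29 - 27) ≡ 8/2 mod 31. 2⁻¹ ≡ 16 (mod 31), so λ ≡ 4.
  x = λ² - 27 - 29 = 16 - 56 ≡ 22; y = λ·(27 - 22) - 30 ≡ 21. → (22, 21)

(22, 21)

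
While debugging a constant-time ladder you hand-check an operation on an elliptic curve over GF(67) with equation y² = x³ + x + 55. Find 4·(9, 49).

(50, 4)

Write G = (9, 49).
Repeated addition: build up to 4G.
2G: tangent at (9, 49): λ = (3·9² + 1)/(2·49) ≡ 43/31. 31⁻¹ ≡ 13 (mod 67), so λ ≡ 43·13 ≡ 23.
  x = λ² - 9 - 9 = 529 - 18 ≡ 42; y = λ·(9 - 42) - 49 ≡ 63. → (42, 63)
3G: (42, 63) + (9, 49). λ = (49 - 63)/(9 - 42) ≡ 53/34 mod 67. 34⁻¹ ≡ 2 (mod 67) since 34·2 = 68 ≡ 1, so λ ≡ 39.
  x = λ² - 42 - 9 = 1521 - 51 ≡ 63; y = λ·(42 - 63) - 63 ≡ 56. → (63, 56)
4G: (63, 56) + (9, 49). λ = (49 - 56)/(9 - 63) ≡ 60/13 mod 67. 13⁻¹ ≡ 31 (mod 67) since 13·31 = 403 ≡ 1, so λ ≡ 51.
  x = λ² - 63 - 9 = 2601 - 72 ≡ 50; y = λ·(63 - 50) - 56 ≡ 4. → (50, 4)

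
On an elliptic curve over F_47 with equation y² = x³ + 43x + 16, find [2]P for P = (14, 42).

(23, 23)

tangent at (14, 42): λ = (3·14² + 43)/(2·42) ≡ 20/37. 37⁻¹ ≡ 14 (mod 47), so λ ≡ 20·14 ≡ 45.
  x = λ² - 14 - 14 = 2025 - 28 ≡ 23; y = λ·(14 - 23) - 42 ≡ 23. → (23, 23)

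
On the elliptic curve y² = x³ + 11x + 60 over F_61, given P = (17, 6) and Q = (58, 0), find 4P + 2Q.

First 4P:
Double-and-add on 4 = (100)₂. Start with P = (17, 6) for the leading 1-bit.
double: tangent at (17, 6): λ = (3·17² + 11)/(2·6) ≡ 24/12. 12⁻¹ ≡ 56 (mod 61) since 12·56 = 672 ≡ 1, so λ ≡ 24·56 ≡ 2.
  x = λ² - 17 - 17 = 4 - 34 ≡ 31; y = λ·(17 - 31) - 6 ≡ 27. → (31, 27)
double: tangent at (31, 27): λ = (3·31² + 11)/(2·27) ≡ 27/54. 54⁻¹ ≡ 26 (mod 61), so λ ≡ 27·26 ≡ 31.
  x = λ² - 31 - 31 = 961 - 62 ≡ 45; y = λ·(31 - 45) - 27 ≡ 27. → (45, 27)
4P = (45, 27).
Next 2Q:
Repeated addition: build up to 2Q.
2Q: (58, 0) + (58, 0): same x and y₁ ≡ -y₂, so the sum is the point at infinity.
2Q = the point at infinity.
Finally 4P + 2Q:
(45, 27) + the point at infinity = (45, 27) (identity).

(45, 27)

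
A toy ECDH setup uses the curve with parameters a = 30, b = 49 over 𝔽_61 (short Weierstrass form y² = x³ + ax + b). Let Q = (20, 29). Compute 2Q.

tangent at (20, 29): λ = (3·20² + 30)/(2·29) ≡ 10/58. 58⁻¹ ≡ 20 (mod 61), so λ ≡ 10·20 ≡ 17.
  x = λ² - 20 - 20 = 289 - 40 ≡ 5; y = λ·(20 - 5) - 29 ≡ 43. → (5, 43)

(5, 43)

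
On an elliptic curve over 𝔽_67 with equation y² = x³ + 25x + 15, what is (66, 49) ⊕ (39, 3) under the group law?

(66, 18)

(66, 49) + (39, 3). λ = (3 - 49)/(39 - 66) ≡ 21/40 mod 67. 40⁻¹ ≡ 62 (mod 67) since 40·62 = 2480 ≡ 1, so λ ≡ 29.
  x = λ² - 66 - 39 = 841 - 105 ≡ 66; y = λ·(66 - 66) - 49 ≡ 18. → (66, 18)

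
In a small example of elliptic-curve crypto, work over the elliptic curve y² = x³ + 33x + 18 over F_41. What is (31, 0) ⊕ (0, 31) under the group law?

(11, 21)

(31, 0) + (0, 31). λ = (31 - 0)/(0 - 31) ≡ 31/10 mod 41. 10⁻¹ ≡ 37 (mod 41), so λ ≡ 40.
  x = λ² - 31 - 0 = 1600 - 31 ≡ 11; y = λ·(31 - 11) - 0 ≡ 21. → (11, 21)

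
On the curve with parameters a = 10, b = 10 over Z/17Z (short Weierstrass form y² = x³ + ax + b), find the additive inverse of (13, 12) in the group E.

(13, 5)

-(13, 12) = (13, -12 mod 17) = (13, 5).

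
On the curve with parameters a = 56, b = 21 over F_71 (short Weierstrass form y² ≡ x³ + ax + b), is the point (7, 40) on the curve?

y² = 40² ≡ 38; x³ + 56x + 21 = 756 ≡ 46 (mod 71). 38 ≠ 46.

no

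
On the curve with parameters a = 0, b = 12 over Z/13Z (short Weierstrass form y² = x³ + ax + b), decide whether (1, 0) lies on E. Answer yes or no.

y² = 0² ≡ 0; x³ + 0x + 12 = 13 ≡ 0 (mod 13). 0 = 0.

yes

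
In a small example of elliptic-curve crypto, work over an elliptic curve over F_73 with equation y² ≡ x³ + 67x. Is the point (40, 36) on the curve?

y² = 36² ≡ 55; x³ + 67x + 0 = 66680 ≡ 31 (mod 73). 55 ≠ 31.

no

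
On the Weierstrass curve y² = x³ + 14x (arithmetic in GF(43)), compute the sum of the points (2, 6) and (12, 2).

(2, 6) + (12, 2). λ = (2 - 6)/(12 - 2) ≡ 39/10 mod 43. 10⁻¹ ≡ 13 (mod 43), so λ ≡ 34.
  x = λ² - 2 - 12 = 1156 - 14 ≡ 24; y = λ·(2 - 24) - 6 ≡ 20. → (24, 20)

(24, 20)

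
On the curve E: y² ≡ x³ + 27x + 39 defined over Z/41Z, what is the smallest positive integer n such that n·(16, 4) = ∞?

11

2P: tangent at (16, 4): λ = (3·16² + 27)/(2·4) ≡ 16/8. 8⁻¹ ≡ 36 (mod 41), so λ ≡ 16·36 ≡ 2.
  x = λ² - 16 - 16 = 4 - 32 ≡ 13; y = λ·(16 - 13) - 4 ≡ 2. → (13, 2)
3P: (13, 2) + (16, 4). λ = (4 - 2)/(16 - 13) ≡ 2/3 mod 41. 3⁻¹ ≡ 14 (mod 41), so λ ≡ 28.
  x = λ² - 13 - 16 = 784 - 29 ≡ 17; y = λ·(13 - 17) - 2 ≡ 9. → (17, 9)
4P: (17, 9) + (16, 4). λ = (4 - 9)/(16 - 17) ≡ 36/40 mod 41. 40⁻¹ ≡ 40 (mod 41), so λ ≡ 5.
  x = λ² - 17 - 16 = 25 - 33 ≡ 33; y = λ·(17 - 33) - 9 ≡ 34. → (33, 34)
5P: (33, 34) + (16, 4). λ = (4 - 34)/(16 - 33) ≡ 11/24 mod 41. 24⁻¹ ≡ 12 (mod 41) since 24·12 = 288 ≡ 1, so λ ≡ 9.
  x = λ² - 33 - 16 = 81 - 49 ≡ 32; y = λ·(33 - 32) - 34 ≡ 16. → (32, 16)
6P: (32, 16) + (16, 4). λ = (4 - 16)/(16 - 32) ≡ 29/25 mod 41. 25⁻¹ ≡ 23 (mod 41) since 25·23 = 575 ≡ 1, so λ ≡ 11.
  x = λ² - 32 - 16 = 121 - 48 ≡ 32; y = λ·(32 - 32) - 16 ≡ 25. → (32, 25)
7P: (32, 25) + (16, 4). λ = (4 - 25)/(16 - 32) ≡ 20/25 mod 41. 25⁻¹ ≡ 23 (mod 41), so λ ≡ 9.
  x = λ² - 32 - 16 = 81 - 48 ≡ 33; y = λ·(32 - 33) - 25 ≡ 7. → (33, 7)
8P: (33, 7) + (16, 4). λ = (4 - 7)/(16 - 33) ≡ 38/24 mod 41. 24⁻¹ ≡ 12 (mod 41), so λ ≡ 5.
  x = λ² - 33 - 16 = 25 - 49 ≡ 17; y = λ·(33 - 17) - 7 ≡ 32. → (17, 32)
9P: (17, 32) + (16, 4). λ = (4 - 32)/(16 - 17) ≡ 13/40 mod 41. 40⁻¹ ≡ 40 (mod 41), so λ ≡ 28.
  x = λ² - 17 - 16 = 784 - 33 ≡ 13; y = λ·(17 - 13) - 32 ≡ 39. → (13, 39)
10P: (13, 39) + (16, 4). λ = (4 - 39)/(16 - 13) ≡ 6/3 mod 41. 3⁻¹ ≡ 14 (mod 41), so λ ≡ 2.
  x = λ² - 13 - 16 = 4 - 29 ≡ 16; y = λ·(13 - 16) - 39 ≡ 37. → (16, 37)
11P: (16, 37) + (16, 4): same x and y₁ ≡ -y₂, so the sum is ∞.
11P = ∞, so the order is 11.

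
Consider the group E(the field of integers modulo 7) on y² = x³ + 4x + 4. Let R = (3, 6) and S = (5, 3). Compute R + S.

(3, 1)

(3, 6) + (5, 3). λ = (3 - 6)/(5 - 3) ≡ 4/2 mod 7. 2⁻¹ ≡ 4 (mod 7) since 2·4 = 8 ≡ 1, so λ ≡ 2.
  x = λ² - 3 - 5 = 4 - 8 ≡ 3; y = λ·(3 - 3) - 6 ≡ 1. → (3, 1)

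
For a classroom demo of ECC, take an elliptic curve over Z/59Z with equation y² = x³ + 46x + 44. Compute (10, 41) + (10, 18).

O

The two points share x = 10 and their y-coordinates satisfy 41 + 18 ≡ 0 (mod 59), so they are inverses. Their sum is the point at infinity.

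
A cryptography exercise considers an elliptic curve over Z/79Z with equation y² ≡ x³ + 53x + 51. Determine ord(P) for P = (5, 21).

2P: tangent at (5, 21): λ = (3·5² + 53)/(2·21) ≡ 49/42. 42⁻¹ ≡ 32 (mod 79) since 42·32 = 1344 ≡ 1, so λ ≡ 49·32 ≡ 67.
  x = λ² - 5 - 5 = 4489 - 10 ≡ 55; y = λ·(5 - 55) - 21 ≡ 26. → (55, 26)
3P: (55, 26) + (5, 21). λ = (21 - 26)/(5 - 55) ≡ 74/29 mod 79. 29⁻¹ ≡ 30 (mod 79), so λ ≡ 8.
  x = λ² - 55 - 5 = 64 - 60 ≡ 4; y = λ·(55 - 4) - 26 ≡ 66. → (4, 66)
4P: (4, 66) + (5, 21). λ = (21 - 66)/(5 - 4) ≡ 34/1 mod 79. 1⁻¹ ≡ 1 (mod 79) since 1·1 = 1 ≡ 1, so λ ≡ 34.
  x = λ² - 4 - 5 = 1156 - 9 ≡ 41; y = λ·(4 - 41) - 66 ≡ 19. → (41, 19)
5P: (41, 19) + (5, 21). λ = (21 - 19)/(5 - 41) ≡ 2/43 mod 79. 43⁻¹ ≡ 68 (mod 79) since 43·68 = 2924 ≡ 1, so λ ≡ 57.
  x = λ² - 41 - 5 = 3249 - 46 ≡ 43; y = λ·(41 - 43) - 19 ≡ 25. → (43, 25)
6P: (43, 25) + (5, 21). λ = (21 - 25)/(5 - 43) ≡ 75/41 mod 79. 41⁻¹ ≡ 27 (mod 79) since 41·27 = 1107 ≡ 1, so λ ≡ 50.
  x = λ² - 43 - 5 = 2500 - 48 ≡ 3; y = λ·(43 - 3) - 25 ≡ 0. → (3, 0)
7P: (3, 0) + (5, 21). λ = (21 - 0)/(5 - 3) ≡ 21/2 mod 79. 2⁻¹ ≡ 40 (mod 79), so λ ≡ 50.
  x = λ² - 3 - 5 = 2500 - 8 ≡ 43; y = λ·(3 - 43) - 0 ≡ 54. → (43, 54)
8P: (43, 54) + (5, 21). λ = (21 - 54)/(5 - 43) ≡ 46/41 mod 79. 41⁻¹ ≡ 27 (mod 79), so λ ≡ 57.
  x = λ² - 43 - 5 = 3249 - 48 ≡ 41; y = λ·(43 - 41) - 54 ≡ 60. → (41, 60)
9P: (41, 60) + (5, 21). λ = (21 - 60)/(5 - 41) ≡ 40/43 mod 79. 43⁻¹ ≡ 68 (mod 79) since 43·68 = 2924 ≡ 1, so λ ≡ 34.
  x = λ² - 41 - 5 = 1156 - 46 ≡ 4; y = λ·(41 - 4) - 60 ≡ 13. → (4, 13)
10P: (4, 13) + (5, 21). λ = (21 - 13)/(5 - 4) ≡ 8/1 mod 79. 1⁻¹ ≡ 1 (mod 79) since 1·1 = 1 ≡ 1, so λ ≡ 8.
  x = λ² - 4 - 5 = 64 - 9 ≡ 55; y = λ·(4 - 55) - 13 ≡ 53. → (55, 53)
11P: (55, 53) + (5, 21). λ = (21 - 53)/(5 - 55) ≡ 47/29 mod 79. 29⁻¹ ≡ 30 (mod 79), so λ ≡ 67.
  x = λ² - 55 - 5 = 4489 - 60 ≡ 5; y = λ·(55 - 5) - 53 ≡ 58. → (5, 58)
12P: (5, 58) + (5, 21): same x and y₁ ≡ -y₂, so the sum is the point at infinity.
12P = the point at infinity, so the order is 12.

12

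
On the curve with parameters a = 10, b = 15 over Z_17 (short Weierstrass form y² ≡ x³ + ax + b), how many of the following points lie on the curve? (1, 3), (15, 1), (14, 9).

1

(1, 3): 3² ≡ 9, rhs ≡ 9 → on.
(15, 1): 1² ≡ 1, rhs ≡ 4 → off.
(14, 9): 9² ≡ 13, rhs ≡ 9 → off.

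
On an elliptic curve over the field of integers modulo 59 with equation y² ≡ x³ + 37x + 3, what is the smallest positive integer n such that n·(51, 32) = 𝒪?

2P: tangent at (51, 32): λ = (3·51² + 37)/(2·32) ≡ 52/5. 5⁻¹ ≡ 12 (mod 59) since 5·12 = 60 ≡ 1, so λ ≡ 52·12 ≡ 34.
  x = λ² - 51 - 51 = 1156 - 102 ≡ 51; y = λ·(51 - 51) - 32 ≡ 27. → (51, 27)
3P: (51, 27) + (51, 32): same x and y₁ ≡ -y₂, so the sum is 𝒪.
3P = 𝒪, so the order is 3.

3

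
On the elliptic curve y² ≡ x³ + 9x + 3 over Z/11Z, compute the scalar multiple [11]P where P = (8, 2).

Double-and-add on 11 = (1011)₂. Start with P = (8, 2) for the leading 1-bit.
double: tangent at (8, 2): λ = (3·8² + 9)/(2·2) ≡ 3/4. 4⁻¹ ≡ 3 (mod 11), so λ ≡ 3·3 ≡ 9.
  x = λ² - 8 - 8 = 81 - 16 ≡ 10; y = λ·(8 - 10) - 2 ≡ 2. → (10, 2)
double: tangent at (10, 2): λ = (3·10² + 9)/(2·2) ≡ 1/4. 4⁻¹ ≡ 3 (mod 11) since 4·3 = 12 ≡ 1, so λ ≡ 1·3 ≡ 3.
  x = λ² - 10 - 10 = 9 - 20 ≡ 0; y = λ·(10 - 0) - 2 ≡ 6. → (0, 6)
add P: (0, 6) + (8, 2). λ = (2 - 6)/(8 - 0) ≡ 7/8 mod 11. 8⁻¹ ≡ 7 (mod 11) since 8·7 = 56 ≡ 1, so λ ≡ 5.
  x = λ² - 0 - 8 = 25 - 8 ≡ 6; y = λ·(0 - 6) - 6 ≡ 8. → (6, 8)
double: tangent at (6, 8): λ = (3·6² + 9)/(2·8) ≡ 7/5. 5⁻¹ ≡ 9 (mod 11) since 5·9 = 45 ≡ 1, so λ ≡ 7·9 ≡ 8.
  x = λ² - 6 - 6 = 64 - 12 ≡ 8; y = λ·(6 - 8) - 8 ≡ 9. → (8, 9)
add P: (8, 9) + (8, 2): same x and y₁ ≡ -y₂, so the sum is O.

O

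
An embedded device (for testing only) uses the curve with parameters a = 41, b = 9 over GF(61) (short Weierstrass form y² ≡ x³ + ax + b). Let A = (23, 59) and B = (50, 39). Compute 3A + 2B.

(16, 8)

First 3A:
Repeated addition: build up to 3A.
2A: tangent at (23, 59): λ = (3·23² + 41)/(2·59) ≡ 42/57. 57⁻¹ ≡ 15 (mod 61), so λ ≡ 42·15 ≡ 20.
  x = λ² - 23 - 23 = 400 - 46 ≡ 49; y = λ·(23 - 49) - 59 ≡ 31. → (49, 31)
3A: (49, 31) + (23, 59). λ = (59 - 31)/(23 - 49) ≡ 28/35 mod 61. 35⁻¹ ≡ 7 (mod 61) since 35·7 = 245 ≡ 1, so λ ≡ 13.
  x = λ² - 49 - 23 = 169 - 72 ≡ 36; y = λ·(49 - 36) - 31 ≡ 16. → (36, 16)
3A = (36, 16).
Next 2B:
Repeated addition: build up to 2B.
2B: tangent at (50, 39): λ = (3·50² + 41)/(2·39) ≡ 38/17. 17⁻¹ ≡ 18 (mod 61), so λ ≡ 38·18 ≡ 13.
  x = λ² - 50 - 50 = 169 - 100 ≡ 8; y = λ·(50 - 8) - 39 ≡ 19. → (8, 19)
2B = (8, 19).
Finally 3A + 2B:
(36, 16) + (8, 19). λ = (19 - 16)/(8 - 36) ≡ 3/33 mod 61. 33⁻¹ ≡ 37 (mod 61) since 33·37 = 1221 ≡ 1, so λ ≡ 50.
  x = λ² - 36 - 8 = 2500 - 44 ≡ 16; y = λ·(36 - 16) - 16 ≡ 8. → (16, 8)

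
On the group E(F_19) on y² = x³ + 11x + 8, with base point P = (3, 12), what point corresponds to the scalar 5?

Double-and-add on 5 = (101)₂. Start with P = (3, 12) for the leading 1-bit.
double: tangent at (3, 12): λ = (3·3² + 11)/(2·12) ≡ 0/5. 5⁻¹ ≡ 4 (mod 19) since 5·4 = 20 ≡ 1, so λ ≡ 0·4 ≡ 0.
  x = λ² - 3 - 3 = 0 - 6 ≡ 13; y = λ·(3 - 13) - 12 ≡ 7. → (13, 7)
double: tangent at (13, 7): λ = (3·13² + 11)/(2·7) ≡ 5/14. 14⁻¹ ≡ 15 (mod 19), so λ ≡ 5·15 ≡ 18.
  x = λ² - 13 - 13 = 324 - 26 ≡ 13; y = λ·(13 - 13) - 7 ≡ 12. → (13, 12)
add P: (13, 12) + (3, 12). λ = (12 - 12)/(3 - 13) ≡ 0/9 mod 19. 9⁻¹ ≡ 17 (mod 19), so λ ≡ 0.
  x = λ² - 13 - 3 = 0 - 16 ≡ 3; y = λ·(13 - 3) - 12 ≡ 7. → (3, 7)

(3, 7)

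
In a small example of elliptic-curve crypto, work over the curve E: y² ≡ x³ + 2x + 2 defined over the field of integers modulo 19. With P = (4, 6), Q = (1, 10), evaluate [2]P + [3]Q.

First 2P:
Repeated addition: build up to 2P.
2P: tangent at (4, 6): λ = (3·4² + 2)/(2·6) ≡ 12/12. 12⁻¹ ≡ 8 (mod 19), so λ ≡ 12·8 ≡ 1.
  x = λ² - 4 - 4 = 1 - 8 ≡ 12; y = λ·(4 - 12) - 6 ≡ 5. → (12, 5)
2P = (12, 5).
Next 3Q:
Repeated addition: build up to 3Q.
2Q: tangent at (1, 10): λ = (3·1² + 2)/(2·10) ≡ 5/1. 1⁻¹ ≡ 1 (mod 19) since 1·1 = 1 ≡ 1, so λ ≡ 5·1 ≡ 5.
  x = λ² - 1 - 1 = 25 - 2 ≡ 4; y = λ·(1 - 4) - 10 ≡ 13. → (4, 13)
3Q: (4, 13) + (1, 10). λ = (10 - 13)/(1 - 4) ≡ 16/16 mod 19. 16⁻¹ ≡ 6 (mod 19), so λ ≡ 1.
  x = λ² - 4 - 1 = 1 - 5 ≡ 15; y = λ·(4 - 15) - 13 ≡ 14. → (15, 14)
3Q = (15, 14).
Finally 2P + 3Q:
(12, 5) + (15, 14). λ = (14 - 5)/(15 - 12) ≡ 9/3 mod 19. 3⁻¹ ≡ 13 (mod 19), so λ ≡ 3.
  x = λ² - 12 - 15 = 9 - 27 ≡ 1; y = λ·(12 - 1) - 5 ≡ 9. → (1, 9)

(1, 9)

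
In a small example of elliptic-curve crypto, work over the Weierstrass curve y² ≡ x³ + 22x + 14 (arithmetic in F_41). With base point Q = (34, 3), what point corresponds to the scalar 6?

Double-and-add on 6 = (110)₂. Start with Q = (34, 3) for the leading 1-bit.
double: tangent at (34, 3): λ = (3·34² + 22)/(2·3) ≡ 5/6. 6⁻¹ ≡ 7 (mod 41) since 6·7 = 42 ≡ 1, so λ ≡ 5·7 ≡ 35.
  x = λ² - 34 - 34 = 1225 - 68 ≡ 9; y = λ·(34 - 9) - 3 ≡ 11. → (9, 11)
add Q: (9, 11) + (34, 3). λ = (3 - 11)/(34 - 9) ≡ 33/25 mod 41. 25⁻¹ ≡ 23 (mod 41), so λ ≡ 21.
  x = λ² - 9 - 34 = 441 - 43 ≡ 29; y = λ·(9 - 29) - 11 ≡ 20. → (29, 20)
double: tangent at (29, 20): λ = (3·29² + 22)/(2·20) ≡ 3/40. 40⁻¹ ≡ 40 (mod 41), so λ ≡ 3·40 ≡ 38.
  x = λ² - 29 - 29 = 1444 - 58 ≡ 33; y = λ·(29 - 33) - 20 ≡ 33. → (33, 33)

(33, 33)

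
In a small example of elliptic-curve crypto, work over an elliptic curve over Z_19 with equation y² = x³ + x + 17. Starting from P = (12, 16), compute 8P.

(12, 16)

Repeated addition: build up to 8P.
2P: tangent at (12, 16): λ = (3·12² + 1)/(2·16) ≡ 15/13. 13⁻¹ ≡ 3 (mod 19), so λ ≡ 15·3 ≡ 7.
  x = λ² - 12 - 12 = 49 - 24 ≡ 6; y = λ·(12 - 6) - 16 ≡ 7. → (6, 7)
3P: (6, 7) + (12, 16). λ = (16 - 7)/(12 - 6) ≡ 9/6 mod 19. 6⁻¹ ≡ 16 (mod 19), so λ ≡ 11.
  x = λ² - 6 - 12 = 121 - 18 ≡ 8; y = λ·(6 - 8) - 7 ≡ 9. → (8, 9)
4P: (8, 9) + (12, 16). λ = (16 - 9)/(12 - 8) ≡ 7/4 mod 19. 4⁻¹ ≡ 5 (mod 19), so λ ≡ 16.
  x = λ² - 8 - 12 = 256 - 20 ≡ 8; y = λ·(8 - 8) - 9 ≡ 10. → (8, 10)
5P: (8, 10) + (12, 16). λ = (16 - 10)/(12 - 8) ≡ 6/4 mod 19. 4⁻¹ ≡ 5 (mod 19) since 4·5 = 20 ≡ 1, so λ ≡ 11.
  x = λ² - 8 - 12 = 121 - 20 ≡ 6; y = λ·(8 - 6) - 10 ≡ 12. → (6, 12)
6P: (6, 12) + (12, 16). λ = (16 - 12)/(12 - 6) ≡ 4/6 mod 19. 6⁻¹ ≡ 16 (mod 19), so λ ≡ 7.
  x = λ² - 6 - 12 = 49 - 18 ≡ 12; y = λ·(6 - 12) - 12 ≡ 3. → (12, 3)
7P: (12, 3) + (12, 16): same x and y₁ ≡ -y₂, so the sum is the point at infinity.
8P: the point at infinity + (12, 16) = (12, 16) (identity).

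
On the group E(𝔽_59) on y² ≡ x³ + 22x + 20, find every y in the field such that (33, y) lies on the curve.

x³ + 22x + 20 = 36683 ≡ 44 (mod 59).
44 is a non-residue mod 59; no y exists.

none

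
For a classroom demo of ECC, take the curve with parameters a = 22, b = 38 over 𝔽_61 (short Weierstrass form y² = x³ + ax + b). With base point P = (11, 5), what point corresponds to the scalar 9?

Double-and-add on 9 = (1001)₂. Start with P = (11, 5) for the leading 1-bit.
double: tangent at (11, 5): λ = (3·11² + 22)/(2·5) ≡ 19/10. 10⁻¹ ≡ 55 (mod 61), so λ ≡ 19·55 ≡ 8.
  x = λ² - 11 - 11 = 64 - 22 ≡ 42; y = λ·(11 - 42) - 5 ≡ 52. → (42, 52)
double: tangent at (42, 52): λ = (3·42² + 22)/(2·52) ≡ 7/43. 43⁻¹ ≡ 44 (mod 61), so λ ≡ 7·44 ≡ 3.
  x = λ² - 42 - 42 = 9 - 84 ≡ 47; y = λ·(42 - 47) - 52 ≡ 55. → (47, 55)
double: tangent at (47, 55): λ = (3·47² + 22)/(2·55) ≡ 0/49. 49⁻¹ ≡ 5 (mod 61), so λ ≡ 0·5 ≡ 0.
  x = λ² - 47 - 47 = 0 - 94 ≡ 28; y = λ·(47 - 28) - 55 ≡ 6. → (28, 6)
add P: (28, 6) + (11, 5). λ = (5 - 6)/(11 - 28) ≡ 60/44 mod 61. 44⁻¹ ≡ 43 (mod 61) since 44·43 = 1892 ≡ 1, so λ ≡ 18.
  x = λ² - 28 - 11 = 324 - 39 ≡ 41; y = λ·(28 - 41) - 6 ≡ 4. → (41, 4)

(41, 4)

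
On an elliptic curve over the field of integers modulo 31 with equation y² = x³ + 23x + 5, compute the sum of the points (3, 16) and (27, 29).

(3, 16) + (27, 29). λ = (29 - 16)/(27 - 3) ≡ 13/24 mod 31. 24⁻¹ ≡ 22 (mod 31) since 24·22 = 528 ≡ 1, so λ ≡ 7.
  x = λ² - 3 - 27 = 49 - 30 ≡ 19; y = λ·(3 - 19) - 16 ≡ 27. → (19, 27)

(19, 27)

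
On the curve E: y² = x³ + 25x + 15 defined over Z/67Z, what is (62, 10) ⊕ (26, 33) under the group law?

(2, 41)

(62, 10) + (26, 33). λ = (33 - 10)/(26 - 62) ≡ 23/31 mod 67. 31⁻¹ ≡ 13 (mod 67), so λ ≡ 31.
  x = λ² - 62 - 26 = 961 - 88 ≡ 2; y = λ·(62 - 2) - 10 ≡ 41. → (2, 41)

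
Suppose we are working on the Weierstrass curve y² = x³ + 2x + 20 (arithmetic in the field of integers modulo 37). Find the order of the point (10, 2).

2P: tangent at (10, 2): λ = (3·10² + 2)/(2·2) ≡ 6/4. 4⁻¹ ≡ 28 (mod 37), so λ ≡ 6·28 ≡ 20.
  x = λ² - 10 - 10 = 400 - 20 ≡ 10; y = λ·(10 - 10) - 2 ≡ 35. → (10, 35)
3P: (10, 35) + (10, 2): same x and y₁ ≡ -y₂, so the sum is O.
3P = O, so the order is 3.

3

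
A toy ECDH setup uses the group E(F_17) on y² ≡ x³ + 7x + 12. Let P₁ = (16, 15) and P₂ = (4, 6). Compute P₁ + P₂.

(16, 15) + (4, 6). λ = (6 - 15)/(4 - 16) ≡ 8/5 mod 17. 5⁻¹ ≡ 7 (mod 17) since 5·7 = 35 ≡ 1, so λ ≡ 5.
  x = λ² - 16 - 4 = 25 - 20 ≡ 5; y = λ·(16 - 5) - 15 ≡ 6. → (5, 6)

(5, 6)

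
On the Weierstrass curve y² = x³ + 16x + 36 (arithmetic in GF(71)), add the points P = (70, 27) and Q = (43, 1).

(16, 25)

(70, 27) + (43, 1). λ = (1 - 27)/(43 - 70) ≡ 45/44 mod 71. 44⁻¹ ≡ 21 (mod 71), so λ ≡ 22.
  x = λ² - 70 - 43 = 484 - 113 ≡ 16; y = λ·(70 - 16) - 27 ≡ 25. → (16, 25)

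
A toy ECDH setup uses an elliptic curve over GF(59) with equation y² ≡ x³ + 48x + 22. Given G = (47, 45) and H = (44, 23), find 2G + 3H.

O

First 2G:
Repeated addition: build up to 2G.
2G: tangent at (47, 45): λ = (3·47² + 48)/(2·45) ≡ 8/31. 31⁻¹ ≡ 40 (mod 59) since 31·40 = 1240 ≡ 1, so λ ≡ 8·40 ≡ 25.
  x = λ² - 47 - 47 = 625 - 94 ≡ 0; y = λ·(47 - 0) - 45 ≡ 9. → (0, 9)
2G = (0, 9).
Next 3H:
Repeated addition: build up to 3H.
2H: tangent at (44, 23): λ = (3·44² + 48)/(2·23) ≡ 15/46. 46⁻¹ ≡ 9 (mod 59), so λ ≡ 15·9 ≡ 17.
  x = λ² - 44 - 44 = 289 - 88 ≡ 24; y = λ·(44 - 24) - 23 ≡ 22. → (24, 22)
3H: (24, 22) + (44, 23). λ = (23 - 22)/(44 - 24) ≡ 1/20 mod 59. 20⁻¹ ≡ 3 (mod 59), so λ ≡ 3.
  x = λ² - 24 - 44 = 9 - 68 ≡ 0; y = λ·(24 - 0) - 22 ≡ 50. → (0, 50)
3H = (0, 50).
Finally 2G + 3H:
(0, 9) + (0, 50): same x and y₁ ≡ -y₂, so the sum is O.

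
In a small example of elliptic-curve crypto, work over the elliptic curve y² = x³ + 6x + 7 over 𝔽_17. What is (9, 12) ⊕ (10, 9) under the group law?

(9, 12) + (10, 9). λ = (9 - 12)/(10 - 9) ≡ 14/1 mod 17. 1⁻¹ ≡ 1 (mod 17) since 1·1 = 1 ≡ 1, so λ ≡ 14.
  x = λ² - 9 - 10 = 196 - 19 ≡ 7; y = λ·(9 - 7) - 12 ≡ 16. → (7, 16)

(7, 16)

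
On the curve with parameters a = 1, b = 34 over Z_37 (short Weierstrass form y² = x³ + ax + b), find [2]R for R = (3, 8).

(4, 18)

tangent at (3, 8): λ = (3·3² + 1)/(2·8) ≡ 28/16. 16⁻¹ ≡ 7 (mod 37), so λ ≡ 28·7 ≡ 11.
  x = λ² - 3 - 3 = 121 - 6 ≡ 4; y = λ·(3 - 4) - 8 ≡ 18. → (4, 18)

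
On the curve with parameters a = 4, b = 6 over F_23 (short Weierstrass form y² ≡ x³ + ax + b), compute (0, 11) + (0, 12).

The two points share x = 0 and their y-coordinates satisfy 11 + 12 ≡ 0 (mod 23), so they are inverses. Their sum is the point at infinity.

O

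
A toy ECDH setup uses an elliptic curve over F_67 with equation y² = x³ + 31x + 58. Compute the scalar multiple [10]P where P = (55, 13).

(59, 54)

Repeated addition: build up to 10P.
2P: tangent at (55, 13): λ = (3·55² + 31)/(2·13) ≡ 61/26. 26⁻¹ ≡ 49 (mod 67), so λ ≡ 61·49 ≡ 41.
  x = λ² - 55 - 55 = 1681 - 110 ≡ 30; y = λ·(55 - 30) - 13 ≡ 7. → (30, 7)
3P: (30, 7) + (55, 13). λ = (13 - 7)/(55 - 30) ≡ 6/25 mod 67. 25⁻¹ ≡ 59 (mod 67), so λ ≡ 19.
  x = λ² - 30 - 55 = 361 - 85 ≡ 8; y = λ·(30 - 8) - 7 ≡ 9. → (8, 9)
4P: (8, 9) + (55, 13). λ = (13 - 9)/(55 - 8) ≡ 4/47 mod 67. 47⁻¹ ≡ 10 (mod 67), so λ ≡ 40.
  x = λ² - 8 - 55 = 1600 - 63 ≡ 63; y = λ·(8 - 63) - 9 ≡ 2. → (63, 2)
5P: (63, 2) + (55, 13). λ = (13 - 2)/(55 - 63) ≡ 11/59 mod 67. 59⁻¹ ≡ 25 (mod 67), so λ ≡ 7.
  x = λ² - 63 - 55 = 49 - 118 ≡ 65; y = λ·(63 - 65) - 2 ≡ 51. → (65, 51)
6P: (65, 51) + (55, 13). λ = (13 - 51)/(55 - 65) ≡ 29/57 mod 67. 57⁻¹ ≡ 20 (mod 67) since 57·20 = 1140 ≡ 1, so λ ≡ 44.
  x = λ² - 65 - 55 = 1936 - 120 ≡ 7; y = λ·(65 - 7) - 51 ≡ 22. → (7, 22)
7P: (7, 22) + (55, 13). λ = (13 - 22)/(55 - 7) ≡ 58/48 mod 67. 48⁻¹ ≡ 7 (mod 67), so λ ≡ 4.
  x = λ² - 7 - 55 = 16 - 62 ≡ 21; y = λ·(7 - 21) - 22 ≡ 56. → (21, 56)
8P: (21, 56) + (55, 13). λ = (13 - 56)/(55 - 21) ≡ 24/34 mod 67. 34⁻¹ ≡ 2 (mod 67) since 34·2 = 68 ≡ 1, so λ ≡ 48.
  x = λ² - 21 - 55 = 2304 - 76 ≡ 17; y = λ·(21 - 17) - 56 ≡ 2. → (17, 2)
9P: (17, 2) + (55, 13). λ = (13 - 2)/(55 - 17) ≡ 11/38 mod 67. 38⁻¹ ≡ 30 (mod 67) since 38·30 = 1140 ≡ 1, so λ ≡ 62.
  x = λ² - 17 - 55 = 3844 - 72 ≡ 20; y = λ·(17 - 20) - 2 ≡ 13. → (20, 13)
10P: (20, 13) + (55, 13). λ = (13 - 13)/(55 - 20) ≡ 0/35 mod 67. 35⁻¹ ≡ 23 (mod 67) since 35·23 = 805 ≡ 1, so λ ≡ 0.
  x = λ² - 20 - 55 = 0 - 75 ≡ 59; y = λ·(20 - 59) - 13 ≡ 54. → (59, 54)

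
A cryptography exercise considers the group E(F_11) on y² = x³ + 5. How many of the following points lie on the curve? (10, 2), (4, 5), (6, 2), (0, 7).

3

(10, 2): 2² ≡ 4, rhs ≡ 4 → on.
(4, 5): 5² ≡ 3, rhs ≡ 3 → on.
(6, 2): 2² ≡ 4, rhs ≡ 1 → off.
(0, 7): 7² ≡ 5, rhs ≡ 5 → on.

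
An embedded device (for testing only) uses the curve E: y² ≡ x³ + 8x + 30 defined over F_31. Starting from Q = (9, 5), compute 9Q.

Repeated addition: build up to 9Q.
2Q: tangent at (9, 5): λ = (3·9² + 8)/(2·5) ≡ 3/10. 10⁻¹ ≡ 28 (mod 31), so λ ≡ 3·28 ≡ 22.
  x = λ² - 9 - 9 = 484 - 18 ≡ 1; y = λ·(9 - 1) - 5 ≡ 16. → (1, 16)
3Q: (1, 16) + (9, 5). λ = (5 - 16)/(9 - 1) ≡ 20/8 mod 31. 8⁻¹ ≡ 4 (mod 31) since 8·4 = 32 ≡ 1, so λ ≡ 18.
  x = λ² - 1 - 9 = 324 - 10 ≡ 4; y = λ·(1 - 4) - 16 ≡ 23. → (4, 23)
4Q: (4, 23) + (9, 5). λ = (5 - 23)/(9 - 4) ≡ 13/5 mod 31. 5⁻¹ ≡ 25 (mod 31), so λ ≡ 15.
  x = λ² - 4 - 9 = 225 - 13 ≡ 26; y = λ·(4 - 26) - 23 ≡ 19. → (26, 19)
5Q: (26, 19) + (9, 5). λ = (5 - 19)/(9 - 26) ≡ 17/14 mod 31. 14⁻¹ ≡ 20 (mod 31), so λ ≡ 30.
  x = λ² - 26 - 9 = 900 - 35 ≡ 28; y = λ·(26 - 28) - 19 ≡ 14. → (28, 14)
6Q: (28, 14) + (9, 5). λ = (5 - 14)/(9 - 28) ≡ 22/12 mod 31. 12⁻¹ ≡ 13 (mod 31) since 12·13 = 156 ≡ 1, so λ ≡ 7.
  x = λ² - 28 - 9 = 49 - 37 ≡ 12; y = λ·(28 - 12) - 14 ≡ 5. → (12, 5)
7Q: (12, 5) + (9, 5). λ = (5 - 5)/(9 - 12) ≡ 0/28 mod 31. 28⁻¹ ≡ 10 (mod 31), so λ ≡ 0.
  x = λ² - 12 - 9 = 0 - 21 ≡ 10; y = λ·(12 - 10) - 5 ≡ 26. → (10, 26)
8Q: (10, 26) + (9, 5). λ = (5 - 26)/(9 - 10) ≡ 10/30 mod 31. 30⁻¹ ≡ 30 (mod 31), so λ ≡ 21.
  x = λ² - 10 - 9 = 441 - 19 ≡ 19; y = λ·(10 - 19) - 26 ≡ 2. → (19, 2)
9Q: (19, 2) + (9, 5). λ = (5 - 2)/(9 - 19) ≡ 3/21 mod 31. 21⁻¹ ≡ 3 (mod 31), so λ ≡ 9.
  x = λ² - 19 - 9 = 81 - 28 ≡ 22; y = λ·(19 - 22) - 2 ≡ 2. → (22, 2)

(22, 2)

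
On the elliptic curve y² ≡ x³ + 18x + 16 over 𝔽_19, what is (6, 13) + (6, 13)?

tangent at (6, 13): λ = (3·6² + 18)/(2·13) ≡ 12/7. 7⁻¹ ≡ 11 (mod 19) since 7·11 = 77 ≡ 1, so λ ≡ 12·11 ≡ 18.
  x = λ² - 6 - 6 = 324 - 12 ≡ 8; y = λ·(6 - 8) - 13 ≡ 8. → (8, 8)

(8, 8)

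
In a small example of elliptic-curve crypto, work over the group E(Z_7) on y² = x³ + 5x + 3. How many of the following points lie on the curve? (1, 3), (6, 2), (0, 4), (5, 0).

(1, 3): 3² ≡ 2, rhs ≡ 2 → on.
(6, 2): 2² ≡ 4, rhs ≡ 4 → on.
(0, 4): 4² ≡ 2, rhs ≡ 3 → off.
(5, 0): 0² ≡ 0, rhs ≡ 6 → off.

2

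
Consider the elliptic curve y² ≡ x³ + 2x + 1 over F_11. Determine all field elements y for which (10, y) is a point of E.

3, 8

x³ + 2x + 1 = 1021 ≡ 9 (mod 11).
Square roots of 9 mod 11: 3 and 8 (since 3² = 9 ≡ 9).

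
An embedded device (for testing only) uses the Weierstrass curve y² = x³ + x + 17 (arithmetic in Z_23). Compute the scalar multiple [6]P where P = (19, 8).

(15, 16)

Repeated addition: build up to 6P.
2P: tangent at (19, 8): λ = (3·19² + 1)/(2·8) ≡ 3/16. 16⁻¹ ≡ 13 (mod 23), so λ ≡ 3·13 ≡ 16.
  x = λ² - 19 - 19 = 256 - 38 ≡ 11; y = λ·(19 - 11) - 8 ≡ 5. → (11, 5)
3P: (11, 5) + (19, 8). λ = (8 - 5)/(19 - 11) ≡ 3/8 mod 23. 8⁻¹ ≡ 3 (mod 23), so λ ≡ 9.
  x = λ² - 11 - 19 = 81 - 30 ≡ 5; y = λ·(11 - 5) - 5 ≡ 3. → (5, 3)
4P: (5, 3) + (19, 8). λ = (8 - 3)/(19 - 5) ≡ 5/14 mod 23. 14⁻¹ ≡ 5 (mod 23) since 14·5 = 70 ≡ 1, so λ ≡ 2.
  x = λ² - 5 - 19 = 4 - 24 ≡ 3; y = λ·(5 - 3) - 3 ≡ 1. → (3, 1)
5P: (3, 1) + (19, 8). λ = (8 - 1)/(19 - 3) ≡ 7/16 mod 23. 16⁻¹ ≡ 13 (mod 23), so λ ≡ 22.
  x = λ² - 3 - 19 = 484 - 22 ≡ 2; y = λ·(3 - 2) - 1 ≡ 21. → (2, 21)
6P: (2, 21) + (19, 8). λ = (8 - 21)/(19 - 2) ≡ 10/17 mod 23. 17⁻¹ ≡ 19 (mod 23), so λ ≡ 6.
  x = λ² - 2 - 19 = 36 - 21 ≡ 15; y = λ·(2 - 15) - 21 ≡ 16. → (15, 16)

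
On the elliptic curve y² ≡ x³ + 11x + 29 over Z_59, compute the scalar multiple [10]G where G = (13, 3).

Double-and-add on 10 = (1010)₂. Start with G = (13, 3) for the leading 1-bit.
double: tangent at (13, 3): λ = (3·13² + 11)/(2·3) ≡ 46/6. 6⁻¹ ≡ 10 (mod 59), so λ ≡ 46·10 ≡ 47.
  x = λ² - 13 - 13 = 2209 - 26 ≡ 0; y = λ·(13 - 0) - 3 ≡ 18. → (0, 18)
double: tangent at (0, 18): λ = (3·0² + 11)/(2·18) ≡ 11/36. 36⁻¹ ≡ 41 (mod 59), so λ ≡ 11·41 ≡ 38.
  x = λ² - 0 - 0 = 1444 - 0 ≡ 28; y = λ·(0 - 28) - 18 ≡ 39. → (28, 39)
add G: (28, 39) + (13, 3). λ = (3 - 39)/(13 - 28) ≡ 23/44 mod 59. 44⁻¹ ≡ 55 (mod 59) since 44·55 = 2420 ≡ 1, so λ ≡ 26.
  x = λ² - 28 - 13 = 676 - 41 ≡ 45; y = λ·(28 - 45) - 39 ≡ 50. → (45, 50)
double: tangent at (45, 50): λ = (3·45² + 11)/(2·50) ≡ 9/41. 41⁻¹ ≡ 36 (mod 59), so λ ≡ 9·36 ≡ 29.
  x = λ² - 45 - 45 = 841 - 90 ≡ 43; y = λ·(45 - 43) - 50 ≡ 8. → (43, 8)

(43, 8)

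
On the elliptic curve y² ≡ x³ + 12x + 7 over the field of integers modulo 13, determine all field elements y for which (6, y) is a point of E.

x³ + 12x + 7 = 295 ≡ 9 (mod 13).
Square roots of 9 mod 13: 3 and 10 (since 3² = 9 ≡ 9).

3, 10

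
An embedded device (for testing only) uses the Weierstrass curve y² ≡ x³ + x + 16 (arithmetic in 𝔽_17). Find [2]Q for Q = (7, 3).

(7, 14)

tangent at (7, 3): λ = (3·7² + 1)/(2·3) ≡ 12/6. 6⁻¹ ≡ 3 (mod 17) since 6·3 = 18 ≡ 1, so λ ≡ 12·3 ≡ 2.
  x = λ² - 7 - 7 = 4 - 14 ≡ 7; y = λ·(7 - 7) - 3 ≡ 14. → (7, 14)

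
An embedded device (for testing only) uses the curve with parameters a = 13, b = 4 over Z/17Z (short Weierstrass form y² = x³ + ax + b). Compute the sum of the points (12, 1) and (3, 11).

(11, 13)

(12, 1) + (3, 11). λ = (11 - 1)/(3 - 12) ≡ 10/8 mod 17. 8⁻¹ ≡ 15 (mod 17), so λ ≡ 14.
  x = λ² - 12 - 3 = 196 - 15 ≡ 11; y = λ·(12 - 11) - 1 ≡ 13. → (11, 13)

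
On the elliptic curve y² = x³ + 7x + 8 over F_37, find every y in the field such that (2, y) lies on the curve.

17, 20

x³ + 7x + 8 = 30 ≡ 30 (mod 37).
Square roots of 30 mod 37: 17 and 20 (since 17² = 289 ≡ 30).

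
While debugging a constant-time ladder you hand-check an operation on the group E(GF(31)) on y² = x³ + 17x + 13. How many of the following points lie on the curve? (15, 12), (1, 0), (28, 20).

(15, 12): 12² ≡ 20, rhs ≡ 16 → off.
(1, 0): 0² ≡ 0, rhs ≡ 0 → on.
(28, 20): 20² ≡ 28, rhs ≡ 28 → on.

2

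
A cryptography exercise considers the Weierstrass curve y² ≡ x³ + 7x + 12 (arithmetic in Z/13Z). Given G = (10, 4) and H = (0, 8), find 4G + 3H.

O

First 4G:
Double-and-add on 4 = (100)₂. Start with G = (10, 4) for the leading 1-bit.
double: tangent at (10, 4): λ = (3·10² + 7)/(2·4) ≡ 8/8. 8⁻¹ ≡ 5 (mod 13) since 8·5 = 40 ≡ 1, so λ ≡ 8·5 ≡ 1.
  x = λ² - 10 - 10 = 1 - 20 ≡ 7; y = λ·(10 - 7) - 4 ≡ 12. → (7, 12)
double: tangent at (7, 12): λ = (3·7² + 7)/(2·12) ≡ 11/11. 11⁻¹ ≡ 6 (mod 13) since 11·6 = 66 ≡ 1, so λ ≡ 11·6 ≡ 1.
  x = λ² - 7 - 7 = 1 - 14 ≡ 0; y = λ·(7 - 0) - 12 ≡ 8. → (0, 8)
4G = (0, 8).
Next 3H:
Repeated addition: build up to 3H.
2H: tangent at (0, 8): λ = (3·0² + 7)/(2·8) ≡ 7/3. 3⁻¹ ≡ 9 (mod 13), so λ ≡ 7·9 ≡ 11.
  x = λ² - 0 - 0 = 121 - 0 ≡ 4; y = λ·(0 - 4) - 8 ≡ 0. → (4, 0)
3H: (4, 0) + (0, 8). λ = (8 - 0)/(0 - 4) ≡ 8/9 mod 13. 9⁻¹ ≡ 3 (mod 13) since 9·3 = 27 ≡ 1, so λ ≡ 11.
  x = λ² - 4 - 0 = 121 - 4 ≡ 0; y = λ·(4 - 0) - 0 ≡ 5. → (0, 5)
3H = (0, 5).
Finally 4G + 3H:
(0, 8) + (0, 5): same x and y₁ ≡ -y₂, so the sum is the point at infinity.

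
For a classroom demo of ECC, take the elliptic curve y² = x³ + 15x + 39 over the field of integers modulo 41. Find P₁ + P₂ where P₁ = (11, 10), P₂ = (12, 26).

(28, 5)

(11, 10) + (12, 26). λ = (26 - 10)/(12 - 11) ≡ 16/1 mod 41. 1⁻¹ ≡ 1 (mod 41), so λ ≡ 16.
  x = λ² - 11 - 12 = 256 - 23 ≡ 28; y = λ·(11 - 28) - 10 ≡ 5. → (28, 5)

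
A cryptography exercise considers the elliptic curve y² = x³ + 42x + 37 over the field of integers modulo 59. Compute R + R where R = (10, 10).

(37, 18)

tangent at (10, 10): λ = (3·10² + 42)/(2·10) ≡ 47/20. 20⁻¹ ≡ 3 (mod 59) since 20·3 = 60 ≡ 1, so λ ≡ 47·3 ≡ 23.
  x = λ² - 10 - 10 = 529 - 20 ≡ 37; y = λ·(10 - 37) - 10 ≡ 18. → (37, 18)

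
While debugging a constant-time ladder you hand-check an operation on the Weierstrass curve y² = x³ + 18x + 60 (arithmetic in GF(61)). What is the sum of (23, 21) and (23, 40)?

O

The two points share x = 23 and their y-coordinates satisfy 21 + 40 ≡ 0 (mod 61), so they are inverses. Their sum is ∞.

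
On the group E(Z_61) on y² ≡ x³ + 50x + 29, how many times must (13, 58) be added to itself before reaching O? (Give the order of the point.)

2P: tangent at (13, 58): λ = (3·13² + 50)/(2·58) ≡ 8/55. 55⁻¹ ≡ 10 (mod 61), so λ ≡ 8·10 ≡ 19.
  x = λ² - 13 - 13 = 361 - 26 ≡ 30; y = λ·(13 - 30) - 58 ≡ 46. → (30, 46)
3P: (30, 46) + (13, 58). λ = (58 - 46)/(13 - 30) ≡ 12/44 mod 61. 44⁻¹ ≡ 43 (mod 61), so λ ≡ 28.
  x = λ² - 30 - 13 = 784 - 43 ≡ 9; y = λ·(30 - 9) - 46 ≡ 54. → (9, 54)
4P: (9, 54) + (13, 58). λ = (58 - 54)/(13 - 9) ≡ 4/4 mod 61. 4⁻¹ ≡ 46 (mod 61), so λ ≡ 1.
  x = λ² - 9 - 13 = 1 - 22 ≡ 40; y = λ·(9 - 40) - 54 ≡ 37. → (40, 37)
5P: (40, 37) + (13, 58). λ = (58 - 37)/(13 - 40) ≡ 21/34 mod 61. 34⁻¹ ≡ 9 (mod 61) since 34·9 = 306 ≡ 1, so λ ≡ 6.
  x = λ² - 40 - 13 = 36 - 53 ≡ 44; y = λ·(40 - 44) - 37 ≡ 0. → (44, 0)
6P: (44, 0) + (13, 58). λ = (58 - 0)/(13 - 44) ≡ 58/30 mod 61. 30⁻¹ ≡ 59 (mod 61), so λ ≡ 6.
  x = λ² - 44 - 13 = 36 - 57 ≡ 40; y = λ·(44 - 40) - 0 ≡ 24. → (40, 24)
7P: (40, 24) + (13, 58). λ = (58 - 24)/(13 - 40) ≡ 34/34 mod 61. 34⁻¹ ≡ 9 (mod 61), so λ ≡ 1.
  x = λ² - 40 - 13 = 1 - 53 ≡ 9; y = λ·(40 - 9) - 24 ≡ 7. → (9, 7)
8P: (9, 7) + (13, 58). λ = (58 - 7)/(13 - 9) ≡ 51/4 mod 61. 4⁻¹ ≡ 46 (mod 61), so λ ≡ 28.
  x = λ² - 9 - 13 = 784 - 22 ≡ 30; y = λ·(9 - 30) - 7 ≡ 15. → (30, 15)
9P: (30, 15) + (13, 58). λ = (58 - 15)/(13 - 30) ≡ 43/44 mod 61. 44⁻¹ ≡ 43 (mod 61) since 44·43 = 1892 ≡ 1, so λ ≡ 19.
  x = λ² - 30 - 13 = 361 - 43 ≡ 13; y = λ·(30 - 13) - 15 ≡ 3. → (13, 3)
10P: (13, 3) + (13, 58): same x and y₁ ≡ -y₂, so the sum is O.
10P = O, so the order is 10.

10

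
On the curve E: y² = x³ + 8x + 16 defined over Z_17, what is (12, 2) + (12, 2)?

(6, 12)

tangent at (12, 2): λ = (3·12² + 8)/(2·2) ≡ 15/4. 4⁻¹ ≡ 13 (mod 17), so λ ≡ 15·13 ≡ 8.
  x = λ² - 12 - 12 = 64 - 24 ≡ 6; y = λ·(12 - 6) - 2 ≡ 12. → (6, 12)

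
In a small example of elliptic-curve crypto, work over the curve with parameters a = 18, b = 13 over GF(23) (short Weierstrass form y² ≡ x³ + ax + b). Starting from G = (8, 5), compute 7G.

(13, 11)

Double-and-add on 7 = (111)₂. Start with G = (8, 5) for the leading 1-bit.
double: tangent at (8, 5): λ = (3·8² + 18)/(2·5) ≡ 3/10. 10⁻¹ ≡ 7 (mod 23) since 10·7 = 70 ≡ 1, so λ ≡ 3·7 ≡ 21.
  x = λ² - 8 - 8 = 441 - 16 ≡ 11; y = λ·(8 - 11) - 5 ≡ 1. → (11, 1)
add G: (11, 1) + (8, 5). λ = (5 - 1)/(8 - 11) ≡ 4/20 mod 23. 20⁻¹ ≡ 15 (mod 23) since 20·15 = 300 ≡ 1, so λ ≡ 14.
  x = λ² - 11 - 8 = 196 - 19 ≡ 16; y = λ·(11 - 16) - 1 ≡ 21. → (16, 21)
double: tangent at (16, 21): λ = (3·16² + 18)/(2·21) ≡ 4/19. 19⁻¹ ≡ 17 (mod 23) since 19·17 = 323 ≡ 1, so λ ≡ 4·17 ≡ 22.
  x = λ² - 16 - 16 = 484 - 32 ≡ 15; y = λ·(16 - 15) - 21 ≡ 1. → (15, 1)
add G: (15, 1) + (8, 5). λ = (5 - 1)/(8 - 15) ≡ 4/16 mod 23. 16⁻¹ ≡ 13 (mod 23), so λ ≡ 6.
  x = λ² - 15 - 8 = 36 - 23 ≡ 13; y = λ·(15 - 13) - 1 ≡ 11. → (13, 11)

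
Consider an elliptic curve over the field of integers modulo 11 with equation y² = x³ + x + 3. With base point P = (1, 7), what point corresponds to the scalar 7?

Repeated addition: build up to 7P.
2P: tangent at (1, 7): λ = (3·1² + 1)/(2·7) ≡ 4/3. 3⁻¹ ≡ 4 (mod 11), so λ ≡ 4·4 ≡ 5.
  x = λ² - 1 - 1 = 25 - 2 ≡ 1; y = λ·(1 - 1) - 7 ≡ 4. → (1, 4)
3P: (1, 4) + (1, 7): same x and y₁ ≡ -y₂, so the sum is 𝒪.
4P: 𝒪 + (1, 7) = (1, 7) (identity).
5P: tangent at (1, 7): λ = (3·1² + 1)/(2·7) ≡ 4/3. 3⁻¹ ≡ 4 (mod 11) since 3·4 = 12 ≡ 1, so λ ≡ 4·4 ≡ 5.
  x = λ² - 1 - 1 = 25 - 2 ≡ 1; y = λ·(1 - 1) - 7 ≡ 4. → (1, 4)
6P: (1, 4) + (1, 7): same x and y₁ ≡ -y₂, so the sum is 𝒪.
7P: 𝒪 + (1, 7) = (1, 7) (identity).

(1, 7)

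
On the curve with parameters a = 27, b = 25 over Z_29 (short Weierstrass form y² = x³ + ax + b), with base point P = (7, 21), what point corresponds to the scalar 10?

(15, 21)

Repeated addition: build up to 10P.
2P: tangent at (7, 21): λ = (3·7² + 27)/(2·21) ≡ 0/13. 13⁻¹ ≡ 9 (mod 29), so λ ≡ 0·9 ≡ 0.
  x = λ² - 7 - 7 = 0 - 14 ≡ 15; y = λ·(7 - 15) - 21 ≡ 8. → (15, 8)
3P: (15, 8) + (7, 21). λ = (21 - 8)/(7 - 15) ≡ 13/21 mod 29. 21⁻¹ ≡ 18 (mod 29) since 21·18 = 378 ≡ 1, so λ ≡ 2.
  x = λ² - 15 - 7 = 4 - 22 ≡ 11; y = λ·(15 - 11) - 8 ≡ 0. → (11, 0)
4P: (11, 0) + (7, 21). λ = (21 - 0)/(7 - 11) ≡ 21/25 mod 29. 25⁻¹ ≡ 7 (mod 29), so λ ≡ 2.
  x = λ² - 11 - 7 = 4 - 18 ≡ 15; y = λ·(11 - 15) - 0 ≡ 21. → (15, 21)
5P: (15, 21) + (7, 21). λ = (21 - 21)/(7 - 15) ≡ 0/21 mod 29. 21⁻¹ ≡ 18 (mod 29) since 21·18 = 378 ≡ 1, so λ ≡ 0.
  x = λ² - 15 - 7 = 0 - 22 ≡ 7; y = λ·(15 - 7) - 21 ≡ 8. → (7, 8)
6P: (7, 8) + (7, 21): same x and y₁ ≡ -y₂, so the sum is O.
7P: O + (7, 21) = (7, 21) (identity).
8P: tangent at (7, 21): λ = (3·7² + 27)/(2·21) ≡ 0/13. 13⁻¹ ≡ 9 (mod 29), so λ ≡ 0·9 ≡ 0.
  x = λ² - 7 - 7 = 0 - 14 ≡ 15; y = λ·(7 - 15) - 21 ≡ 8. → (15, 8)
9P: (15, 8) + (7, 21). λ = (21 - 8)/(7 - 15) ≡ 13/21 mod 29. 21⁻¹ ≡ 18 (mod 29), so λ ≡ 2.
  x = λ² - 15 - 7 = 4 - 22 ≡ 11; y = λ·(15 - 11) - 8 ≡ 0. → (11, 0)
10P: (11, 0) + (7, 21). λ = (21 - 0)/(7 - 11) ≡ 21/25 mod 29. 25⁻¹ ≡ 7 (mod 29), so λ ≡ 2.
  x = λ² - 11 - 7 = 4 - 18 ≡ 15; y = λ·(11 - 15) - 0 ≡ 21. → (15, 21)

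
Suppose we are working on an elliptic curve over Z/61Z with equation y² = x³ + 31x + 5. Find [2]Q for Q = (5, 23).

tangent at (5, 23): λ = (3·5² + 31)/(2·23) ≡ 45/46. 46⁻¹ ≡ 4 (mod 61) since 46·4 = 184 ≡ 1, so λ ≡ 45·4 ≡ 58.
  x = λ² - 5 - 5 = 3364 - 10 ≡ 60; y = λ·(5 - 60) - 23 ≡ 20. → (60, 20)

(60, 20)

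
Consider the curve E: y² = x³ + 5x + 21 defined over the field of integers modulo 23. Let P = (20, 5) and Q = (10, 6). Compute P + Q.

(19, 11)

(20, 5) + (10, 6). λ = (6 - 5)/(10 - 20) ≡ 1/13 mod 23. 13⁻¹ ≡ 16 (mod 23), so λ ≡ 16.
  x = λ² - 20 - 10 = 256 - 30 ≡ 19; y = λ·(20 - 19) - 5 ≡ 11. → (19, 11)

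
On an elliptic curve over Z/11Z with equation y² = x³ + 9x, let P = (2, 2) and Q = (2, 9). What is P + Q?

O

The two points share x = 2 and their y-coordinates satisfy 2 + 9 ≡ 0 (mod 11), so they are inverses. Their sum is O.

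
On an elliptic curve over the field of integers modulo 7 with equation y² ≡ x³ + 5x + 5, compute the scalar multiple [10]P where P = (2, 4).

Repeated addition: build up to 10P.
2P: tangent at (2, 4): λ = (3·2² + 5)/(2·4) ≡ 3/1. 1⁻¹ ≡ 1 (mod 7) since 1·1 = 1 ≡ 1, so λ ≡ 3·1 ≡ 3.
  x = λ² - 2 - 2 = 9 - 4 ≡ 5; y = λ·(2 - 5) - 4 ≡ 1. → (5, 1)
3P: (5, 1) + (2, 4). λ = (4 - 1)/(2 - 5) ≡ 3/4 mod 7. 4⁻¹ ≡ 2 (mod 7) since 4·2 = 8 ≡ 1, so λ ≡ 6.
  x = λ² - 5 - 2 = 36 - 7 ≡ 1; y = λ·(5 - 1) - 1 ≡ 2. → (1, 2)
4P: (1, 2) + (2, 4). λ = (4 - 2)/(2 - 1) ≡ 2/1 mod 7. 1⁻¹ ≡ 1 (mod 7) since 1·1 = 1 ≡ 1, so λ ≡ 2.
  x = λ² - 1 - 2 = 4 - 3 ≡ 1; y = λ·(1 - 1) - 2 ≡ 5. → (1, 5)
5P: (1, 5) + (2, 4). λ = (4 - 5)/(2 - 1) ≡ 6/1 mod 7. 1⁻¹ ≡ 1 (mod 7), so λ ≡ 6.
  x = λ² - 1 - 2 = 36 - 3 ≡ 5; y = λ·(1 - 5) - 5 ≡ 6. → (5, 6)
6P: (5, 6) + (2, 4). λ = (4 - 6)/(2 - 5) ≡ 5/4 mod 7. 4⁻¹ ≡ 2 (mod 7), so λ ≡ 3.
  x = λ² - 5 - 2 = 9 - 7 ≡ 2; y = λ·(5 - 2) - 6 ≡ 3. → (2, 3)
7P: (2, 3) + (2, 4): same x and y₁ ≡ -y₂, so the sum is ∞.
8P: ∞ + (2, 4) = (2, 4) (identity).
9P: tangent at (2, 4): λ = (3·2² + 5)/(2·4) ≡ 3/1. 1⁻¹ ≡ 1 (mod 7), so λ ≡ 3·1 ≡ 3.
  x = λ² - 2 - 2 = 9 - 4 ≡ 5; y = λ·(2 - 5) - 4 ≡ 1. → (5, 1)
10P: (5, 1) + (2, 4). λ = (4 - 1)/(2 - 5) ≡ 3/4 mod 7. 4⁻¹ ≡ 2 (mod 7), so λ ≡ 6.
  x = λ² - 5 - 2 = 36 - 7 ≡ 1; y = λ·(5 - 1) - 1 ≡ 2. → (1, 2)

(1, 2)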